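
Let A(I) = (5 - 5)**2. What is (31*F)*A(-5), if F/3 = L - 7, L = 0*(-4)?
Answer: 0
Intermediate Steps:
L = 0
A(I) = 0 (A(I) = 0**2 = 0)
F = -21 (F = 3*(0 - 7) = 3*(-7) = -21)
(31*F)*A(-5) = (31*(-21))*0 = -651*0 = 0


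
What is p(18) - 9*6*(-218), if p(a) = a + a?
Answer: 11808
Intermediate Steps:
p(a) = 2*a
p(18) - 9*6*(-218) = 2*18 - 9*6*(-218) = 36 - 54*(-218) = 36 + 11772 = 11808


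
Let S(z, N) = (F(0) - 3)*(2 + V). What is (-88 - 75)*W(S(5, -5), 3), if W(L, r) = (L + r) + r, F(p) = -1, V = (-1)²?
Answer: 978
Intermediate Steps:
V = 1
S(z, N) = -12 (S(z, N) = (-1 - 3)*(2 + 1) = -4*3 = -12)
W(L, r) = L + 2*r
(-88 - 75)*W(S(5, -5), 3) = (-88 - 75)*(-12 + 2*3) = -163*(-12 + 6) = -163*(-6) = 978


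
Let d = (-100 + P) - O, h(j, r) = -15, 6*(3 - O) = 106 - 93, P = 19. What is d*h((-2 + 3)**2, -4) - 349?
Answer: 1757/2 ≈ 878.50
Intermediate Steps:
O = 5/6 (O = 3 - (106 - 93)/6 = 3 - 1/6*13 = 3 - 13/6 = 5/6 ≈ 0.83333)
d = -491/6 (d = (-100 + 19) - 1*5/6 = -81 - 5/6 = -491/6 ≈ -81.833)
d*h((-2 + 3)**2, -4) - 349 = -491/6*(-15) - 349 = 2455/2 - 349 = 1757/2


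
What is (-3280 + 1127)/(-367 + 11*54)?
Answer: -2153/227 ≈ -9.4846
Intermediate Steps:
(-3280 + 1127)/(-367 + 11*54) = -2153/(-367 + 594) = -2153/227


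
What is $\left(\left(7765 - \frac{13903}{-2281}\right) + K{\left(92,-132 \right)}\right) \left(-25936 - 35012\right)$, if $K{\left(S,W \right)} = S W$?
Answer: $\frac{607931677008}{2281} \approx 2.6652 \cdot 10^{8}$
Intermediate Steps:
$\left(\left(7765 - \frac{13903}{-2281}\right) + K{\left(92,-132 \right)}\right) \left(-25936 - 35012\right) = \left(\left(7765 - \frac{13903}{-2281}\right) + 92 \left(-132\right)\right) \left(-25936 - 35012\right) = \left(\left(7765 - 13903 \left(- \frac{1}{2281}\right)\right) - 12144\right) \left(-60948\right) = \left(\left(7765 - - \frac{13903}{2281}\right) - 12144\right) \left(-60948\right) = \left(\left(7765 + \frac{13903}{2281}\right) - 12144\right) \left(-60948\right) = \left(\frac{17725868}{2281} - 12144\right) \left(-60948\right) = \left(- \frac{9974596}{2281}\right) \left(-60948\right) = \frac{607931677008}{2281}$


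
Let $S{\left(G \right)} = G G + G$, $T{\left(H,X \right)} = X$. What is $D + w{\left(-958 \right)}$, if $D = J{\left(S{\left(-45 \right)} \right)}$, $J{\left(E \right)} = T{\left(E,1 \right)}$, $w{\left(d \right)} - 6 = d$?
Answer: $-951$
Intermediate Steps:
$w{\left(d \right)} = 6 + d$
$S{\left(G \right)} = G + G^{2}$ ($S{\left(G \right)} = G^{2} + G = G + G^{2}$)
$J{\left(E \right)} = 1$
$D = 1$
$D + w{\left(-958 \right)} = 1 + \left(6 - 958\right) = 1 - 952 = -951$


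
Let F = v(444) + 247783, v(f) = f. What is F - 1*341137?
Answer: -92910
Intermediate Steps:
F = 248227 (F = 444 + 247783 = 248227)
F - 1*341137 = 248227 - 1*341137 = 248227 - 341137 = -92910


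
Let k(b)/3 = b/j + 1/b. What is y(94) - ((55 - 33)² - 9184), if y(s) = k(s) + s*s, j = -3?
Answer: 1639551/94 ≈ 17442.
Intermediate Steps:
k(b) = -b + 3/b (k(b) = 3*(b/(-3) + 1/b) = 3*(b*(-⅓) + 1/b) = 3*(-b/3 + 1/b) = 3*(1/b - b/3) = -b + 3/b)
y(s) = s² - s + 3/s (y(s) = (-s + 3/s) + s*s = (-s + 3/s) + s² = s² - s + 3/s)
y(94) - ((55 - 33)² - 9184) = (94² - 1*94 + 3/94) - ((55 - 33)² - 9184) = (8836 - 94 + 3*(1/94)) - (22² - 9184) = (8836 - 94 + 3/94) - (484 - 9184) = 821751/94 - 1*(-8700) = 821751/94 + 8700 = 1639551/94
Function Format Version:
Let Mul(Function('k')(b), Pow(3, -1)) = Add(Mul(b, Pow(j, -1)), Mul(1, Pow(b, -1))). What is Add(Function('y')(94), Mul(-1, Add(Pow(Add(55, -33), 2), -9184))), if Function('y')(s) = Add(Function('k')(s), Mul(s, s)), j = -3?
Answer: Rational(1639551, 94) ≈ 17442.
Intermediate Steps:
Function('k')(b) = Add(Mul(-1, b), Mul(3, Pow(b, -1))) (Function('k')(b) = Mul(3, Add(Mul(b, Pow(-3, -1)), Mul(1, Pow(b, -1)))) = Mul(3, Add(Mul(b, Rational(-1, 3)), Pow(b, -1))) = Mul(3, Add(Mul(Rational(-1, 3), b), Pow(b, -1))) = Mul(3, Add(Pow(b, -1), Mul(Rational(-1, 3), b))) = Add(Mul(-1, b), Mul(3, Pow(b, -1))))
Function('y')(s) = Add(Pow(s, 2), Mul(-1, s), Mul(3, Pow(s, -1))) (Function('y')(s) = Add(Add(Mul(-1, s), Mul(3, Pow(s, -1))), Mul(s, s)) = Add(Add(Mul(-1, s), Mul(3, Pow(s, -1))), Pow(s, 2)) = Add(Pow(s, 2), Mul(-1, s), Mul(3, Pow(s, -1))))
Add(Function('y')(94), Mul(-1, Add(Pow(Add(55, -33), 2), -9184))) = Add(Add(Pow(94, 2), Mul(-1, 94), Mul(3, Pow(94, -1))), Mul(-1, Add(Pow(Add(55, -33), 2), -9184))) = Add(Add(8836, -94, Mul(3, Rational(1, 94))), Mul(-1, Add(Pow(22, 2), -9184))) = Add(Add(8836, -94, Rational(3, 94)), Mul(-1, Add(484, -9184))) = Add(Rational(821751, 94), Mul(-1, -8700)) = Add(Rational(821751, 94), 8700) = Rational(1639551, 94)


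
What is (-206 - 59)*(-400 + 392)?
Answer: 2120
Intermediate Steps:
(-206 - 59)*(-400 + 392) = -265*(-8) = 2120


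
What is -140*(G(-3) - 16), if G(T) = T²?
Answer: 980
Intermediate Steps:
-140*(G(-3) - 16) = -140*((-3)² - 16) = -140*(9 - 16) = -140*(-7) = 980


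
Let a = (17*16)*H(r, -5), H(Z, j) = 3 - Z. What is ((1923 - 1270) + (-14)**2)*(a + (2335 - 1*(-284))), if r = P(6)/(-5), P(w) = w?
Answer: 15967143/5 ≈ 3.1934e+6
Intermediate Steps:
r = -6/5 (r = 6/(-5) = 6*(-1/5) = -6/5 ≈ -1.2000)
a = 5712/5 (a = (17*16)*(3 - 1*(-6/5)) = 272*(3 + 6/5) = 272*(21/5) = 5712/5 ≈ 1142.4)
((1923 - 1270) + (-14)**2)*(a + (2335 - 1*(-284))) = ((1923 - 1270) + (-14)**2)*(5712/5 + (2335 - 1*(-284))) = (653 + 196)*(5712/5 + (2335 + 284)) = 849*(5712/5 + 2619) = 849*(18807/5) = 15967143/5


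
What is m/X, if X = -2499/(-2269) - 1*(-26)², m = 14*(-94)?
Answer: 2986004/1531345 ≈ 1.9499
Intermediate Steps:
m = -1316
X = -1531345/2269 (X = -2499*(-1/2269) - 1*676 = 2499/2269 - 676 = -1531345/2269 ≈ -674.90)
m/X = -1316/(-1531345/2269) = -1316*(-2269/1531345) = 2986004/1531345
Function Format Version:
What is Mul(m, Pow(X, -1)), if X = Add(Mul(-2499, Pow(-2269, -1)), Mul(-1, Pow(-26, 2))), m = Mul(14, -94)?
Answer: Rational(2986004, 1531345) ≈ 1.9499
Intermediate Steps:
m = -1316
X = Rational(-1531345, 2269) (X = Add(Mul(-2499, Rational(-1, 2269)), Mul(-1, 676)) = Add(Rational(2499, 2269), -676) = Rational(-1531345, 2269) ≈ -674.90)
Mul(m, Pow(X, -1)) = Mul(-1316, Pow(Rational(-1531345, 2269), -1)) = Mul(-1316, Rational(-2269, 1531345)) = Rational(2986004, 1531345)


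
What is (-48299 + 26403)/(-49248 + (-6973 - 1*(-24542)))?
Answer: 21896/31679 ≈ 0.69118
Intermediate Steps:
(-48299 + 26403)/(-49248 + (-6973 - 1*(-24542))) = -21896/(-49248 + (-6973 + 24542)) = -21896/(-49248 + 17569) = -21896/(-31679) = -21896*(-1/31679) = 21896/31679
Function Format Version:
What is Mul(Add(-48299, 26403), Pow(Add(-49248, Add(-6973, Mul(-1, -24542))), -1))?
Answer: Rational(21896, 31679) ≈ 0.69118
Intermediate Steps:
Mul(Add(-48299, 26403), Pow(Add(-49248, Add(-6973, Mul(-1, -24542))), -1)) = Mul(-21896, Pow(Add(-49248, Add(-6973, 24542)), -1)) = Mul(-21896, Pow(Add(-49248, 17569), -1)) = Mul(-21896, Pow(-31679, -1)) = Mul(-21896, Rational(-1, 31679)) = Rational(21896, 31679)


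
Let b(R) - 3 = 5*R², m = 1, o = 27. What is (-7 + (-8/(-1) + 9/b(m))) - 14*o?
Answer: -3007/8 ≈ -375.88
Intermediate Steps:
b(R) = 3 + 5*R²
(-7 + (-8/(-1) + 9/b(m))) - 14*o = (-7 + (-8/(-1) + 9/(3 + 5*1²))) - 14*27 = (-7 + (-8*(-1) + 9/(3 + 5*1))) - 378 = (-7 + (8 + 9/(3 + 5))) - 378 = (-7 + (8 + 9/8)) - 378 = (-7 + 73/8) - 378 = 17/8 - 378 = -3007/8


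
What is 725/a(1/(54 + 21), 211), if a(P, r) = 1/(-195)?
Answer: -141375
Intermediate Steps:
a(P, r) = -1/195
725/a(1/(54 + 21), 211) = 725/(-1/195) = 725*(-195) = -141375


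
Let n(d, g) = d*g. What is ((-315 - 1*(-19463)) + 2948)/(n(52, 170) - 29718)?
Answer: -11048/10439 ≈ -1.0583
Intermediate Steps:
((-315 - 1*(-19463)) + 2948)/(n(52, 170) - 29718) = ((-315 - 1*(-19463)) + 2948)/(52*170 - 29718) = ((-315 + 19463) + 2948)/(8840 - 29718) = (19148 + 2948)/(-20878) = 22096*(-1/20878) = -11048/10439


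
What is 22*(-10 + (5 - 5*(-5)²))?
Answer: -2860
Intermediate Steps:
22*(-10 + (5 - 5*(-5)²)) = 22*(-10 + (5 - 5*25)) = 22*(-10 + (5 - 125)) = 22*(-10 - 120) = 22*(-130) = -2860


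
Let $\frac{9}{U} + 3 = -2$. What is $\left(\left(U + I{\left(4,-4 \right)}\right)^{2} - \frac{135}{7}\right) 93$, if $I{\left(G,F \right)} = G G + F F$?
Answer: $\frac{14529576}{175} \approx 83026.0$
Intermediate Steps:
$I{\left(G,F \right)} = F^{2} + G^{2}$ ($I{\left(G,F \right)} = G^{2} + F^{2} = F^{2} + G^{2}$)
$U = - \frac{9}{5}$ ($U = \frac{9}{-3 - 2} = \frac{9}{-5} = 9 \left(- \frac{1}{5}\right) = - \frac{9}{5} \approx -1.8$)
$\left(\left(U + I{\left(4,-4 \right)}\right)^{2} - \frac{135}{7}\right) 93 = \left(\left(- \frac{9}{5} + \left(\left(-4\right)^{2} + 4^{2}\right)\right)^{2} - \frac{135}{7}\right) 93 = \left(\left(- \frac{9}{5} + \left(16 + 16\right)\right)^{2} - \frac{135}{7}\right) 93 = \left(\left(- \frac{9}{5} + 32\right)^{2} - \frac{135}{7}\right) 93 = \left(\left(\frac{151}{5}\right)^{2} - \frac{135}{7}\right) 93 = \left(\frac{22801}{25} - \frac{135}{7}\right) 93 = \frac{156232}{175} \cdot 93 = \frac{14529576}{175}$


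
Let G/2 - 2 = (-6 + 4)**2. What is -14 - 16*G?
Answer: -206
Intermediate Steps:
G = 12 (G = 4 + 2*(-6 + 4)**2 = 4 + 2*(-2)**2 = 4 + 2*4 = 4 + 8 = 12)
-14 - 16*G = -14 - 16*12 = -14 - 192 = -206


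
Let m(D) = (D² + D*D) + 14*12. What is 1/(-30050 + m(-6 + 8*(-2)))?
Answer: -1/28914 ≈ -3.4585e-5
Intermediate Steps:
m(D) = 168 + 2*D² (m(D) = (D² + D²) + 168 = 2*D² + 168 = 168 + 2*D²)
1/(-30050 + m(-6 + 8*(-2))) = 1/(-30050 + (168 + 2*(-6 + 8*(-2))²)) = 1/(-30050 + (168 + 2*(-6 - 16)²)) = 1/(-30050 + (168 + 2*(-22)²)) = 1/(-30050 + (168 + 2*484)) = 1/(-30050 + (168 + 968)) = 1/(-30050 + 1136) = 1/(-28914) = -1/28914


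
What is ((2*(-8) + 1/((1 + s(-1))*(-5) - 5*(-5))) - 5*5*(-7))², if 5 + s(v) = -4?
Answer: 106832896/4225 ≈ 25286.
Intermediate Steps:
s(v) = -9 (s(v) = -5 - 4 = -9)
((2*(-8) + 1/((1 + s(-1))*(-5) - 5*(-5))) - 5*5*(-7))² = ((2*(-8) + 1/((1 - 9)*(-5) - 5*(-5))) - 5*5*(-7))² = ((-16 + 1/(-8*(-5) + 25)) - 25*(-7))² = ((-16 + 1/(40 + 25)) + 175)² = ((-16 + 1/65) + 175)² = (-1039/65 + 175)² = (10336/65)² = 106832896/4225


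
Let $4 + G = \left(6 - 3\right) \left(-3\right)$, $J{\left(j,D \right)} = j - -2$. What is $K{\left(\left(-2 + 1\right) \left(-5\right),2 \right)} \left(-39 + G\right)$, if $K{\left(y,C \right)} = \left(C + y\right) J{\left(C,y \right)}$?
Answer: $-1456$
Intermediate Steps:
$J{\left(j,D \right)} = 2 + j$ ($J{\left(j,D \right)} = j + 2 = 2 + j$)
$K{\left(y,C \right)} = \left(2 + C\right) \left(C + y\right)$ ($K{\left(y,C \right)} = \left(C + y\right) \left(2 + C\right) = \left(2 + C\right) \left(C + y\right)$)
$G = -13$ ($G = -4 + \left(6 - 3\right) \left(-3\right) = -4 + 3 \left(-3\right) = -4 - 9 = -13$)
$K{\left(\left(-2 + 1\right) \left(-5\right),2 \right)} \left(-39 + G\right) = \left(2 + 2\right) \left(2 + \left(-2 + 1\right) \left(-5\right)\right) \left(-39 - 13\right) = 4 \left(2 - -5\right) \left(-52\right) = 4 \left(2 + 5\right) \left(-52\right) = 4 \cdot 7 \left(-52\right) = 28 \left(-52\right) = -1456$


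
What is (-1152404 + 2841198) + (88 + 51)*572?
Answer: 1768302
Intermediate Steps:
(-1152404 + 2841198) + (88 + 51)*572 = 1688794 + 139*572 = 1688794 + 79508 = 1768302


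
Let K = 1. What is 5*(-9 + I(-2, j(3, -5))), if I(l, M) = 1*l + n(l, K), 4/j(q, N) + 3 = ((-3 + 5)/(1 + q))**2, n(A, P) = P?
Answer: -50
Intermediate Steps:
j(q, N) = 4/(-3 + 4/(1 + q)**2) (j(q, N) = 4/(-3 + ((-3 + 5)/(1 + q))**2) = 4/(-3 + (2/(1 + q))**2) = 4/(-3 + 4/(1 + q)**2))
I(l, M) = 1 + l (I(l, M) = 1*l + 1 = l + 1 = 1 + l)
5*(-9 + I(-2, j(3, -5))) = 5*(-9 + (1 - 2)) = 5*(-9 - 1) = 5*(-10) = -50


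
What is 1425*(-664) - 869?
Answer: -947069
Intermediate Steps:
1425*(-664) - 869 = -946200 - 869 = -947069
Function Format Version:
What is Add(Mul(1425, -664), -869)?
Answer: -947069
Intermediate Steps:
Add(Mul(1425, -664), -869) = Add(-946200, -869) = -947069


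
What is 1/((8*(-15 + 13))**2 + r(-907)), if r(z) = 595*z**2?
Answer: 1/489476411 ≈ 2.0430e-9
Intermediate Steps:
1/((8*(-15 + 13))**2 + r(-907)) = 1/((8*(-15 + 13))**2 + 595*(-907)**2) = 1/((8*(-2))**2 + 595*822649) = 1/((-16)**2 + 489476155) = 1/(256 + 489476155) = 1/489476411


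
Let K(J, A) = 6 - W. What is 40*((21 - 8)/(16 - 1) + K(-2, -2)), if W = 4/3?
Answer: 664/3 ≈ 221.33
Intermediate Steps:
W = 4/3 (W = 4*(⅓) = 4/3 ≈ 1.3333)
K(J, A) = 14/3 (K(J, A) = 6 - 1*4/3 = 6 - 4/3 = 14/3)
40*((21 - 8)/(16 - 1) + K(-2, -2)) = 40*((21 - 8)/(16 - 1) + 14/3) = 40*(13/15 + 14/3) = 40*(83/15) = 664/3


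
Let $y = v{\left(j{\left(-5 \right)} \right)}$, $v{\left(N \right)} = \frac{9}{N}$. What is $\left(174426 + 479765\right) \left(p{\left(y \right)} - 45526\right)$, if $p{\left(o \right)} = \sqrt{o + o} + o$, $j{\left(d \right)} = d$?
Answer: $- \frac{148919385049}{5} + \frac{1962573 i \sqrt{10}}{5} \approx -2.9784 \cdot 10^{10} + 1.2412 \cdot 10^{6} i$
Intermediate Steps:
$y = - \frac{9}{5}$ ($y = \frac{9}{-5} = 9 \left(- \frac{1}{5}\right) = - \frac{9}{5} \approx -1.8$)
$p{\left(o \right)} = o + \sqrt{2} \sqrt{o}$ ($p{\left(o \right)} = \sqrt{2 o} + o = \sqrt{2} \sqrt{o} + o = o + \sqrt{2} \sqrt{o}$)
$\left(174426 + 479765\right) \left(p{\left(y \right)} - 45526\right) = \left(174426 + 479765\right) \left(\left(- \frac{9}{5} + \sqrt{2} \sqrt{- \frac{9}{5}}\right) - 45526\right) = 654191 \left(\left(- \frac{9}{5} + \sqrt{2} \frac{3 i \sqrt{5}}{5}\right) - 45526\right) = 654191 \left(\left(- \frac{9}{5} + \frac{3 i \sqrt{10}}{5}\right) - 45526\right) = 654191 \left(- \frac{227639}{5} + \frac{3 i \sqrt{10}}{5}\right) = - \frac{148919385049}{5} + \frac{1962573 i \sqrt{10}}{5}$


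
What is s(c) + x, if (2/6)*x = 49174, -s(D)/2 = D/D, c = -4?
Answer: 147520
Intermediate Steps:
s(D) = -2 (s(D) = -2*D/D = -2*1 = -2)
x = 147522 (x = 3*49174 = 147522)
s(c) + x = -2 + 147522 = 147520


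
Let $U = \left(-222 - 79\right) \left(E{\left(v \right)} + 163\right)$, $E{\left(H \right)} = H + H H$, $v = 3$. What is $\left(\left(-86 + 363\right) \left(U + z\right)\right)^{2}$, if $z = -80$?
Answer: $213543714528225$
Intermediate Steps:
$E{\left(H \right)} = H + H^{2}$
$U = -52675$ ($U = \left(-222 - 79\right) \left(3 \left(1 + 3\right) + 163\right) = - 301 \left(3 \cdot 4 + 163\right) = - 301 \left(12 + 163\right) = \left(-301\right) 175 = -52675$)
$\left(\left(-86 + 363\right) \left(U + z\right)\right)^{2} = \left(\left(-86 + 363\right) \left(-52675 - 80\right)\right)^{2} = \left(277 \left(-52755\right)\right)^{2} = \left(-14613135\right)^{2} = 213543714528225$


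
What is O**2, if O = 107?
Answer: 11449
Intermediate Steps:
O**2 = 107**2 = 11449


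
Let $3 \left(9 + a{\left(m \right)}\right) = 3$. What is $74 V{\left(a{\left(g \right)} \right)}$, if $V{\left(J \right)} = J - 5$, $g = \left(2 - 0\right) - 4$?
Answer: $-962$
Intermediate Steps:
$g = -2$ ($g = \left(2 + 0\right) - 4 = 2 - 4 = -2$)
$a{\left(m \right)} = -8$ ($a{\left(m \right)} = -9 + \frac{1}{3} \cdot 3 = -9 + 1 = -8$)
$V{\left(J \right)} = -5 + J$ ($V{\left(J \right)} = J - 5 = -5 + J$)
$74 V{\left(a{\left(g \right)} \right)} = 74 \left(-5 - 8\right) = 74 \left(-13\right) = -962$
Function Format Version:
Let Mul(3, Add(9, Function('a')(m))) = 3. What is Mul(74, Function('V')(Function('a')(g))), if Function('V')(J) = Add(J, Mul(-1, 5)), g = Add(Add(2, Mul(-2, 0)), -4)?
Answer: -962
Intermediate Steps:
g = -2 (g = Add(Add(2, 0), -4) = Add(2, -4) = -2)
Function('a')(m) = -8 (Function('a')(m) = Add(-9, Mul(Rational(1, 3), 3)) = Add(-9, 1) = -8)
Function('V')(J) = Add(-5, J) (Function('V')(J) = Add(J, -5) = Add(-5, J))
Mul(74, Function('V')(Function('a')(g))) = Mul(74, Add(-5, -8)) = Mul(74, -13) = -962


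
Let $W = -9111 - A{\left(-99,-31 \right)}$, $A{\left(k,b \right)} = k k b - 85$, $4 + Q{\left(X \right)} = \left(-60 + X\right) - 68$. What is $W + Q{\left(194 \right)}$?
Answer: $294867$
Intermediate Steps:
$Q{\left(X \right)} = -132 + X$ ($Q{\left(X \right)} = -4 + \left(\left(-60 + X\right) - 68\right) = -4 + \left(-128 + X\right) = -132 + X$)
$A{\left(k,b \right)} = -85 + b k^{2}$ ($A{\left(k,b \right)} = k^{2} b - 85 = b k^{2} - 85 = -85 + b k^{2}$)
$W = 294805$ ($W = -9111 - \left(-85 - 31 \left(-99\right)^{2}\right) = -9111 - \left(-85 - 303831\right) = -9111 - -303916 = -9111 + 303916 = 294805$)
$W + Q{\left(194 \right)} = 294805 + \left(-132 + 194\right) = 294805 + 62 = 294867$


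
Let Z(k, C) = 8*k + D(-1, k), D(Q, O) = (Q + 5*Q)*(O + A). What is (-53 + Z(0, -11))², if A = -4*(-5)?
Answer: 29929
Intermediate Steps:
A = 20
D(Q, O) = 6*Q*(20 + O) (D(Q, O) = (Q + 5*Q)*(O + 20) = (6*Q)*(20 + O) = 6*Q*(20 + O))
Z(k, C) = -120 + 2*k (Z(k, C) = 8*k + 6*(-1)*(20 + k) = 8*k + (-120 - 6*k) = -120 + 2*k)
(-53 + Z(0, -11))² = (-53 + (-120 + 2*0))² = (-53 + (-120 + 0))² = (-53 - 120)² = (-173)² = 29929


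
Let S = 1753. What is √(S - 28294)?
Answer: 3*I*√2949 ≈ 162.91*I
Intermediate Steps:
√(S - 28294) = √(1753 - 28294) = √(-26541) = 3*I*√2949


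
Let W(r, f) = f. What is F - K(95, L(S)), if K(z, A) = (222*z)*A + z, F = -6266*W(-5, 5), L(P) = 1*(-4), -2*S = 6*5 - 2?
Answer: 52935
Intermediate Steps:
S = -14 (S = -(6*5 - 2)/2 = -(30 - 2)/2 = -½*28 = -14)
L(P) = -4
F = -31330 (F = -6266*5 = -31330)
K(z, A) = z + 222*A*z (K(z, A) = 222*A*z + z = z + 222*A*z)
F - K(95, L(S)) = -31330 - 95*(1 + 222*(-4)) = -31330 - 95*(1 - 888) = -31330 - 95*(-887) = -31330 - 1*(-84265) = -31330 + 84265 = 52935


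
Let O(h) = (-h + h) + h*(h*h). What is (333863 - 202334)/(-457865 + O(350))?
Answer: 43843/14139045 ≈ 0.0031008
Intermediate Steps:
O(h) = h³ (O(h) = 0 + h*h² = 0 + h³ = h³)
(333863 - 202334)/(-457865 + O(350)) = (333863 - 202334)/(-457865 + 350³) = 131529/(-457865 + 42875000) = 131529/42417135 = 131529*(1/42417135) = 43843/14139045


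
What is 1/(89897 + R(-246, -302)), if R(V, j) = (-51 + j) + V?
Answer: 1/89298 ≈ 1.1198e-5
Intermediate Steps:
R(V, j) = -51 + V + j
1/(89897 + R(-246, -302)) = 1/(89897 + (-51 - 246 - 302)) = 1/(89897 - 599) = 1/89298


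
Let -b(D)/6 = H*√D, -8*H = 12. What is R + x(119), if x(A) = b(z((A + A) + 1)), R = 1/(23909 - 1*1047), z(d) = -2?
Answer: 1/22862 + 9*I*√2 ≈ 4.3741e-5 + 12.728*I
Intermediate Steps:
R = 1/22862 (R = 1/(23909 - 1047) = 1/22862 ≈ 4.3741e-5)
H = -3/2 (H = -⅛*12 = -3/2 ≈ -1.5000)
b(D) = 9*√D (b(D) = -(-9)*√D = 9*√D)
x(A) = 9*I*√2 (x(A) = 9*√(-2) = 9*(I*√2) = 9*I*√2)
R + x(119) = 1/22862 + 9*I*√2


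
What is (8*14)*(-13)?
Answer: -1456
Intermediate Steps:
(8*14)*(-13) = 112*(-13) = -1456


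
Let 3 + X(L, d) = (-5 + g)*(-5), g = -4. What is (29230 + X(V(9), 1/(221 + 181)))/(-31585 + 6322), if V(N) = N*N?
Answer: -29272/25263 ≈ -1.1587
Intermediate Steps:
V(N) = N**2
X(L, d) = 42 (X(L, d) = -3 + (-5 - 4)*(-5) = -3 - 9*(-5) = -3 + 45 = 42)
(29230 + X(V(9), 1/(221 + 181)))/(-31585 + 6322) = (29230 + 42)/(-31585 + 6322) = 29272/(-25263) = 29272*(-1/25263) = -29272/25263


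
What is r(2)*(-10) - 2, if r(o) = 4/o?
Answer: -22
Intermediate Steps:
r(2)*(-10) - 2 = (4/2)*(-10) - 2 = (4*(½))*(-10) - 2 = 2*(-10) - 2 = -20 - 2 = -22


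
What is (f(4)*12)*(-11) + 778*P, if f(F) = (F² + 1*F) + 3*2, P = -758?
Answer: -593156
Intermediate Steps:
f(F) = 6 + F + F² (f(F) = (F² + F) + 6 = (F + F²) + 6 = 6 + F + F²)
(f(4)*12)*(-11) + 778*P = ((6 + 4 + 4²)*12)*(-11) + 778*(-758) = ((6 + 4 + 16)*12)*(-11) - 589724 = (26*12)*(-11) - 589724 = 312*(-11) - 589724 = -3432 - 589724 = -593156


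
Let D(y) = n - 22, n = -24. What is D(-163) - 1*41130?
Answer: -41176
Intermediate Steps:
D(y) = -46 (D(y) = -24 - 22 = -46)
D(-163) - 1*41130 = -46 - 1*41130 = -46 - 41130 = -41176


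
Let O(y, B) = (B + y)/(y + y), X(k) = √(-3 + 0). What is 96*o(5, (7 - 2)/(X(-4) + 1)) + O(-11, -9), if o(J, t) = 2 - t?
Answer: 802/11 + 120*I*√3 ≈ 72.909 + 207.85*I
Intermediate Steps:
X(k) = I*√3 (X(k) = √(-3) = I*√3)
O(y, B) = (B + y)/(2*y) (O(y, B) = (B + y)/((2*y)) = (B + y)*(1/(2*y)) = (B + y)/(2*y))
96*o(5, (7 - 2)/(X(-4) + 1)) + O(-11, -9) = 96*(2 - (7 - 2)/(I*√3 + 1)) + (½)*(-9 - 11)/(-11) = 96*(2 - 5/(1 + I*√3)) + (½)*(-1/11)*(-20) = 96*(2 - 5/(1 + I*√3)) + 10/11 = (192 - 480/(1 + I*√3)) + 10/11 = 2122/11 - 480/(1 + I*√3)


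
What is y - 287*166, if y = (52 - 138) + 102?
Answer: -47626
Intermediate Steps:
y = 16 (y = -86 + 102 = 16)
y - 287*166 = 16 - 287*166 = 16 - 47642 = -47626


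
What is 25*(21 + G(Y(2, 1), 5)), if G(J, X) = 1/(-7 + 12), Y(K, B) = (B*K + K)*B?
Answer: 530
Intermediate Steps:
Y(K, B) = B*(K + B*K) (Y(K, B) = (K + B*K)*B = B*(K + B*K))
G(J, X) = 1/5
25*(21 + G(Y(2, 1), 5)) = 25*(21 + 1/5) = 25*(106/5) = 530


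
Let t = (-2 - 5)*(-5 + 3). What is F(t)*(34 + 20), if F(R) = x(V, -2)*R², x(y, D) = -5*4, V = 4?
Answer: -211680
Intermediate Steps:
x(y, D) = -20
t = 14 (t = -7*(-2) = 14)
F(R) = -20*R²
F(t)*(34 + 20) = (-20*14²)*(34 + 20) = -20*196*54 = -3920*54 = -211680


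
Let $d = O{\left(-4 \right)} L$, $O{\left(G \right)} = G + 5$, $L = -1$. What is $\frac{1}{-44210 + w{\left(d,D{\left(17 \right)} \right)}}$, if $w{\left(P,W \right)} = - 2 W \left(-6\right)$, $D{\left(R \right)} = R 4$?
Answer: $- \frac{1}{43394} \approx -2.3045 \cdot 10^{-5}$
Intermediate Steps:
$O{\left(G \right)} = 5 + G$
$d = -1$ ($d = \left(5 - 4\right) \left(-1\right) = 1 \left(-1\right) = -1$)
$D{\left(R \right)} = 4 R$
$w{\left(P,W \right)} = 12 W$
$\frac{1}{-44210 + w{\left(d,D{\left(17 \right)} \right)}} = \frac{1}{-44210 + 12 \cdot 4 \cdot 17} = \frac{1}{-44210 + 12 \cdot 68} = \frac{1}{-44210 + 816} = \frac{1}{-43394} = - \frac{1}{43394}$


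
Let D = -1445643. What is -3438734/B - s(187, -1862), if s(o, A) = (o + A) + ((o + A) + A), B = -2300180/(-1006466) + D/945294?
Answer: -544647301558883192/119892637547 ≈ -4.5428e+6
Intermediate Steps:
B = 119892637547/158567711834 (B = -2300180/(-1006466) - 1445643/945294 = -2300180*(-1/1006466) - 1445643*1/945294 = 1150090/503233 - 481881/315098 = 119892637547/158567711834 ≈ 0.75610)
s(o, A) = 2*o + 3*A (s(o, A) = (A + o) + ((A + o) + A) = (A + o) + (o + 2*A) = 2*o + 3*A)
-3438734/B - s(187, -1862) = -3438734/119892637547/158567711834 - (2*187 + 3*(-1862)) = -3438734*158567711834/119892637547 - (374 - 5586) = -545272181985778156/119892637547 - 1*(-5212) = -545272181985778156/119892637547 + 5212 = -544647301558883192/119892637547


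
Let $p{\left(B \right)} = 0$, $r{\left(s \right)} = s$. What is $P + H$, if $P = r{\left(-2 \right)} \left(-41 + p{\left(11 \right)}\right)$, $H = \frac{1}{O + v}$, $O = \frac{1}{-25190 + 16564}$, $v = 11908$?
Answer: $\frac{8422918000}{102718407} \approx 82.0$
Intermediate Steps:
$O = - \frac{1}{8626}$ ($O = \frac{1}{-8626} = - \frac{1}{8626} \approx -0.00011593$)
$H = \frac{8626}{102718407}$ ($H = \frac{1}{- \frac{1}{8626} + 11908} = \frac{1}{\frac{102718407}{8626}} = \frac{8626}{102718407} \approx 8.3977 \cdot 10^{-5}$)
$P = 82$ ($P = - 2 \left(-41 + 0\right) = \left(-2\right) \left(-41\right) = 82$)
$P + H = 82 + \frac{8626}{102718407} = \frac{8422918000}{102718407}$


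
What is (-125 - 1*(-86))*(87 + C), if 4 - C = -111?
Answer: -7878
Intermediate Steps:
C = 115 (C = 4 - 1*(-111) = 4 + 111 = 115)
(-125 - 1*(-86))*(87 + C) = (-125 - 1*(-86))*(87 + 115) = (-125 + 86)*202 = -39*202 = -7878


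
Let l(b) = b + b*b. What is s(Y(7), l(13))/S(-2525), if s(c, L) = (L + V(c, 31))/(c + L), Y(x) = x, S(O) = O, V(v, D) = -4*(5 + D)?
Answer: -38/477225 ≈ -7.9627e-5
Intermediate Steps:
V(v, D) = -20 - 4*D
l(b) = b + b**2
s(c, L) = (-144 + L)/(L + c) (s(c, L) = (L + (-20 - 4*31))/(c + L) = (L + (-20 - 124))/(L + c) = (L - 144)/(L + c) = (-144 + L)/(L + c))
s(Y(7), l(13))/S(-2525) = ((-144 + 13*(1 + 13))/(13*(1 + 13) + 7))/(-2525) = ((-144 + 13*14)/(13*14 + 7))*(-1/2525) = ((-144 + 182)/(182 + 7))*(-1/2525) = (38/189)*(-1/2525) = -38/477225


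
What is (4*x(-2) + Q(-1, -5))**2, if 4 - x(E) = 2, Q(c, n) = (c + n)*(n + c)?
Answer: 1936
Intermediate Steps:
Q(c, n) = (c + n)**2 (Q(c, n) = (c + n)*(c + n) = (c + n)**2)
x(E) = 2 (x(E) = 4 - 1*2 = 4 - 2 = 2)
(4*x(-2) + Q(-1, -5))**2 = (4*2 + (-1 - 5)**2)**2 = (8 + (-6)**2)**2 = (8 + 36)**2 = 44**2 = 1936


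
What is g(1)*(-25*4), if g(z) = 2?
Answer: -200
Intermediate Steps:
g(1)*(-25*4) = 2*(-25*4) = 2*(-100) = -200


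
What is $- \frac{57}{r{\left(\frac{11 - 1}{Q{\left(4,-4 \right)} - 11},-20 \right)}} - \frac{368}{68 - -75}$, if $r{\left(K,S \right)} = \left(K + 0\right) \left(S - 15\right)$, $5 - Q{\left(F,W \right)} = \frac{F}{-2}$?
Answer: $- \frac{80702}{25025} \approx -3.2249$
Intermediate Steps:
$Q{\left(F,W \right)} = 5 + \frac{F}{2}$ ($Q{\left(F,W \right)} = 5 - \frac{F}{-2} = 5 - F \left(- \frac{1}{2}\right) = 5 - - \frac{F}{2} = 5 + \frac{F}{2}$)
$r{\left(K,S \right)} = K \left(-15 + S\right)$
$- \frac{57}{r{\left(\frac{11 - 1}{Q{\left(4,-4 \right)} - 11},-20 \right)}} - \frac{368}{68 - -75} = - \frac{57}{\frac{11 - 1}{\left(5 + \frac{1}{2} \cdot 4\right) - 11} \left(-15 - 20\right)} - \frac{368}{68 - -75} = - \frac{57}{\frac{10}{\left(5 + 2\right) - 11} \left(-35\right)} - \frac{368}{68 + 75} = - \frac{57}{\frac{10}{7 - 11} \left(-35\right)} - \frac{368}{143} = - \frac{57}{\frac{10}{-4} \left(-35\right)} - \frac{368}{143} = - \frac{57}{10 \left(- \frac{1}{4}\right) \left(-35\right)} - \frac{368}{143} = - \frac{57}{\left(- \frac{5}{2}\right) \left(-35\right)} - \frac{368}{143} = - \frac{57}{\frac{175}{2}} - \frac{368}{143} = \left(-57\right) \frac{2}{175} - \frac{368}{143} = - \frac{114}{175} - \frac{368}{143} = - \frac{80702}{25025}$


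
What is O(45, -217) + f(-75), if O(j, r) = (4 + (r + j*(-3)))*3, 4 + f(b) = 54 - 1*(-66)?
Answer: -928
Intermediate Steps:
f(b) = 116 (f(b) = -4 + (54 - 1*(-66)) = -4 + (54 + 66) = -4 + 120 = 116)
O(j, r) = 12 - 9*j + 3*r (O(j, r) = (4 + (r - 3*j))*3 = (4 + r - 3*j)*3 = 12 - 9*j + 3*r)
O(45, -217) + f(-75) = (12 - 9*45 + 3*(-217)) + 116 = (12 - 405 - 651) + 116 = -1044 + 116 = -928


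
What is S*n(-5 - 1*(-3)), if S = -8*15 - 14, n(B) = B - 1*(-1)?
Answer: 134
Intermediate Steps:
n(B) = 1 + B (n(B) = B + 1 = 1 + B)
S = -134 (S = -120 - 14 = -134)
S*n(-5 - 1*(-3)) = -134*(1 + (-5 - 1*(-3))) = -134*(1 + (-5 + 3)) = -134*(1 - 2) = -134*(-1) = 134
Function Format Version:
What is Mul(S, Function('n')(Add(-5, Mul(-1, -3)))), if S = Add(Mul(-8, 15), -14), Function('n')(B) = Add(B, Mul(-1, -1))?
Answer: 134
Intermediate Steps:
Function('n')(B) = Add(1, B) (Function('n')(B) = Add(B, 1) = Add(1, B))
S = -134 (S = Add(-120, -14) = -134)
Mul(S, Function('n')(Add(-5, Mul(-1, -3)))) = Mul(-134, Add(1, Add(-5, Mul(-1, -3)))) = Mul(-134, Add(1, Add(-5, 3))) = Mul(-134, Add(1, -2)) = Mul(-134, -1) = 134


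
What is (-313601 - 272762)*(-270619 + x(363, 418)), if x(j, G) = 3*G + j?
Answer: 157732819726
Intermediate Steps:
x(j, G) = j + 3*G
(-313601 - 272762)*(-270619 + x(363, 418)) = (-313601 - 272762)*(-270619 + (363 + 3*418)) = -586363*(-270619 + (363 + 1254)) = -586363*(-270619 + 1617) = -586363*(-269002) = 157732819726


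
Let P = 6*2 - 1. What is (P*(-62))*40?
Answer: -27280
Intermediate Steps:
P = 11 (P = 12 - 1 = 11)
(P*(-62))*40 = (11*(-62))*40 = -682*40 = -27280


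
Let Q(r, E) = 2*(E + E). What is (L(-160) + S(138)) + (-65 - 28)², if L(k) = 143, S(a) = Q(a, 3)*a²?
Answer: 237320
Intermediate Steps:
Q(r, E) = 4*E (Q(r, E) = 2*(2*E) = 4*E)
S(a) = 12*a² (S(a) = (4*3)*a² = 12*a²)
(L(-160) + S(138)) + (-65 - 28)² = (143 + 12*138²) + (-65 - 28)² = (143 + 12*19044) + (-93)² = (143 + 228528) + 8649 = 228671 + 8649 = 237320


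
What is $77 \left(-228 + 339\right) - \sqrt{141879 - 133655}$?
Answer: $8547 - 4 \sqrt{514} \approx 8456.3$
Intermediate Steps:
$77 \left(-228 + 339\right) - \sqrt{141879 - 133655} = 77 \cdot 111 - \sqrt{8224} = 8547 - 4 \sqrt{514}$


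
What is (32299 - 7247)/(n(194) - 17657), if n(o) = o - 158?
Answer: -25052/17621 ≈ -1.4217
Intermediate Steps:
n(o) = -158 + o
(32299 - 7247)/(n(194) - 17657) = (32299 - 7247)/((-158 + 194) - 17657) = 25052/(36 - 17657) = 25052/(-17621) = 25052*(-1/17621) = -25052/17621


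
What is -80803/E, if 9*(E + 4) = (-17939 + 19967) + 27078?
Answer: -80803/3230 ≈ -25.016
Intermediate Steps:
E = 3230 (E = -4 + ((-17939 + 19967) + 27078)/9 = -4 + (2028 + 27078)/9 = -4 + (⅑)*29106 = -4 + 3234 = 3230)
-80803/E = -80803/3230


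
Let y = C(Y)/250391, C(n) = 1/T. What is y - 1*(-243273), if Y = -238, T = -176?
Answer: 10720753074767/44068816 ≈ 2.4327e+5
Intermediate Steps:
C(n) = -1/176 (C(n) = 1/(-176) = -1/176)
y = -1/44068816 (y = -1/176/250391 = -1/176*1/250391 = -1/44068816 ≈ -2.2692e-8)
y - 1*(-243273) = -1/44068816 - 1*(-243273) = -1/44068816 + 243273 = 10720753074767/44068816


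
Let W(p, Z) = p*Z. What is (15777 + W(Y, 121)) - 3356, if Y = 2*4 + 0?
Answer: 13389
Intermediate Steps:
Y = 8 (Y = 8 + 0 = 8)
W(p, Z) = Z*p
(15777 + W(Y, 121)) - 3356 = (15777 + 121*8) - 3356 = (15777 + 968) - 3356 = 16745 - 3356 = 13389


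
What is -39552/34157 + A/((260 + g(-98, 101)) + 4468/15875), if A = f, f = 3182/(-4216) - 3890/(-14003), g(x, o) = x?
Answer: -3015391101331653739/2597490844139613224 ≈ -1.1609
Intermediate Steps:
f = -14078653/29518324 (f = 3182*(-1/4216) - 3890*(-1/14003) = -1591/2108 + 3890/14003 = -14078653/29518324 ≈ -0.47695)
A = -14078653/29518324 ≈ -0.47695
-39552/34157 + A/((260 + g(-98, 101)) + 4468/15875) = -39552/34157 - 14078653/(29518324*((260 - 98) + 4468/15875)) = -39552*1/34157 - 14078653/(29518324*(162 + 4468*(1/15875))) = -39552/34157 - 14078653/(29518324*(162 + 4468/15875)) = -39552/34157 - 14078653/(29518324*2576218/15875) = -39552/34157 - 14078653/29518324*15875/2576218 = -39552/34157 - 223498616375/76045637618632 = -3015391101331653739/2597490844139613224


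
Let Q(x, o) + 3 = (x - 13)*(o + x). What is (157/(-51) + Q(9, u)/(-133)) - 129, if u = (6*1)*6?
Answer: -886555/6783 ≈ -130.70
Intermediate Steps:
u = 36 (u = 6*6 = 36)
Q(x, o) = -3 + (-13 + x)*(o + x) (Q(x, o) = -3 + (x - 13)*(o + x) = -3 + (-13 + x)*(o + x))
(157/(-51) + Q(9, u)/(-133)) - 129 = (157/(-51) + (-3 + 9² - 13*36 - 13*9 + 36*9)/(-133)) - 129 = (157*(-1/51) + (-3 + 81 - 468 - 117 + 324)*(-1/133)) - 129 = (-157/51 - 183*(-1/133)) - 129 = (-157/51 + 183/133) - 129 = -11548/6783 - 129 = -886555/6783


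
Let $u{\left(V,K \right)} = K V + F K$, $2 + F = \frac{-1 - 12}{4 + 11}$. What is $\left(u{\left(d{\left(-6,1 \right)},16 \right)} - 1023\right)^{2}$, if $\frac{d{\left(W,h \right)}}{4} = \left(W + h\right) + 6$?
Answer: $\frac{227195329}{225} \approx 1.0098 \cdot 10^{6}$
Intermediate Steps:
$F = - \frac{43}{15}$ ($F = -2 + \frac{-1 - 12}{4 + 11} = -2 - \frac{13}{15} = - \frac{43}{15} \approx -2.8667$)
$d{\left(W,h \right)} = 24 + 4 W + 4 h$ ($d{\left(W,h \right)} = 4 \left(\left(W + h\right) + 6\right) = 4 \left(6 + W + h\right) = 24 + 4 W + 4 h$)
$u{\left(V,K \right)} = - \frac{43 K}{15} + K V$ ($u{\left(V,K \right)} = K V - \frac{43 K}{15} = - \frac{43 K}{15} + K V$)
$\left(u{\left(d{\left(-6,1 \right)},16 \right)} - 1023\right)^{2} = \left(\frac{1}{15} \cdot 16 \left(-43 + 15 \left(24 + 4 \left(-6\right) + 4 \cdot 1\right)\right) - 1023\right)^{2} = \left(\frac{1}{15} \cdot 16 \left(-43 + 15 \left(24 - 24 + 4\right)\right) - 1023\right)^{2} = \left(\frac{1}{15} \cdot 16 \left(-43 + 15 \cdot 4\right) - 1023\right)^{2} = \left(\frac{1}{15} \cdot 16 \left(-43 + 60\right) - 1023\right)^{2} = \left(\frac{1}{15} \cdot 16 \cdot 17 - 1023\right)^{2} = \left(\frac{272}{15} - 1023\right)^{2} = \left(- \frac{15073}{15}\right)^{2} = \frac{227195329}{225}$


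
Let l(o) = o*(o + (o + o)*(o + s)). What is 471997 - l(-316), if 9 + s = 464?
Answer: -27387827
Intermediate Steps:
s = 455 (s = -9 + 464 = 455)
l(o) = o*(o + 2*o*(455 + o)) (l(o) = o*(o + (o + o)*(o + 455)) = o*(o + (2*o)*(455 + o)) = o*(o + 2*o*(455 + o)))
471997 - l(-316) = 471997 - (-316)²*(911 + 2*(-316)) = 471997 - 99856*(911 - 632) = 471997 - 99856*279 = 471997 - 1*27859824 = 471997 - 27859824 = -27387827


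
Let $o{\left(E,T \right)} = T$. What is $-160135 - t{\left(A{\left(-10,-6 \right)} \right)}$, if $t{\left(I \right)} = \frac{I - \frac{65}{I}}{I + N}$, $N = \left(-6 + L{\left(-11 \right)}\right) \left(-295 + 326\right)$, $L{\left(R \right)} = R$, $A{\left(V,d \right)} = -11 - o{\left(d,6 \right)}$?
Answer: $- \frac{46279022}{289} \approx -1.6014 \cdot 10^{5}$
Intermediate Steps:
$A{\left(V,d \right)} = -17$ ($A{\left(V,d \right)} = -11 - 6 = -17$)
$N = -527$ ($N = \left(-6 - 11\right) \left(-295 + 326\right) = \left(-17\right) 31 = -527$)
$t{\left(I \right)} = \frac{I - \frac{65}{I}}{-527 + I}$ ($t{\left(I \right)} = \frac{I - \frac{65}{I}}{I - 527} = \frac{I - \frac{65}{I}}{-527 + I}$)
$-160135 - t{\left(A{\left(-10,-6 \right)} \right)} = -160135 - \frac{-65 + \left(-17\right)^{2}}{\left(-17\right) \left(-527 - 17\right)} = -160135 - - \frac{-65 + 289}{17 \left(-544\right)} = -160135 - \left(- \frac{1}{17}\right) \left(- \frac{1}{544}\right) 224 = -160135 - \frac{7}{289} = - \frac{46279022}{289}$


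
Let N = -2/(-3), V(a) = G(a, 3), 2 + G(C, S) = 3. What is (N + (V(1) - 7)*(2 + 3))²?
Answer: 7744/9 ≈ 860.44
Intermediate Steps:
G(C, S) = 1 (G(C, S) = -2 + 3 = 1)
V(a) = 1
N = ⅔ (N = -2*(-⅓) = ⅔ ≈ 0.66667)
(N + (V(1) - 7)*(2 + 3))² = (⅔ + (1 - 7)*(2 + 3))² = (⅔ - 6*5)² = (⅔ - 30)² = (-88/3)² = 7744/9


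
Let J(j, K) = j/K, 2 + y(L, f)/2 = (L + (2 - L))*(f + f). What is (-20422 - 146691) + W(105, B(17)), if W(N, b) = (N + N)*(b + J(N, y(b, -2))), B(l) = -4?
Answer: -338111/2 ≈ -1.6906e+5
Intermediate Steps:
y(L, f) = -4 + 8*f (y(L, f) = -4 + 2*((L + (2 - L))*(f + f)) = -4 + 2*(2*(2*f)) = -4 + 2*(4*f) = -4 + 8*f)
W(N, b) = 2*N*(b - N/20) (W(N, b) = (N + N)*(b + N/(-4 + 8*(-2))) = (2*N)*(b + N/(-4 - 16)) = (2*N)*(b + N/(-20)) = (2*N)*(b + N*(-1/20)) = (2*N)*(b - N/20) = 2*N*(b - N/20))
(-20422 - 146691) + W(105, B(17)) = (-20422 - 146691) + (1/10)*105*(-1*105 + 20*(-4)) = -167113 + (1/10)*105*(-105 - 80) = -167113 + (1/10)*105*(-185) = -167113 - 3885/2 = -338111/2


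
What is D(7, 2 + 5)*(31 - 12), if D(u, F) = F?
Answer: 133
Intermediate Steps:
D(7, 2 + 5)*(31 - 12) = (2 + 5)*(31 - 12) = 7*19 = 133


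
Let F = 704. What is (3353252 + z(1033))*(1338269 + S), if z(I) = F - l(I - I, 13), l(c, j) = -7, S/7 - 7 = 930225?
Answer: 26328250675959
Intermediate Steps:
S = 6511624 (S = 49 + 7*930225 = 49 + 6511575 = 6511624)
z(I) = 711 (z(I) = 704 - 1*(-7) = 704 + 7 = 711)
(3353252 + z(1033))*(1338269 + S) = (3353252 + 711)*(1338269 + 6511624) = 3353963*7849893 = 26328250675959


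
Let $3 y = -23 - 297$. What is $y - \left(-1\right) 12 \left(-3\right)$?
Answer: $- \frac{428}{3} \approx -142.67$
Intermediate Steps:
$y = - \frac{320}{3}$ ($y = \frac{-23 - 297}{3} = \frac{1}{3} \left(-320\right) = - \frac{320}{3} \approx -106.67$)
$y - \left(-1\right) 12 \left(-3\right) = - \frac{320}{3} - \left(-1\right) 12 \left(-3\right) = - \frac{320}{3} - \left(-12\right) \left(-3\right) = - \frac{320}{3} - 36 = - \frac{428}{3}$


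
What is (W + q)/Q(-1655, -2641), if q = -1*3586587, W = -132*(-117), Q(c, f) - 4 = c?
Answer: 3571143/1651 ≈ 2163.0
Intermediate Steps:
Q(c, f) = 4 + c
W = 15444
q = -3586587
(W + q)/Q(-1655, -2641) = (15444 - 3586587)/(4 - 1655) = -3571143/(-1651) = -3571143*(-1/1651) = 3571143/1651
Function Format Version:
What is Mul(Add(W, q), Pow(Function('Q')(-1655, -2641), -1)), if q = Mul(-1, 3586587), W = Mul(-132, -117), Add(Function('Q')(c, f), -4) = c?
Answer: Rational(3571143, 1651) ≈ 2163.0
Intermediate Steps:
Function('Q')(c, f) = Add(4, c)
W = 15444
q = -3586587
Mul(Add(W, q), Pow(Function('Q')(-1655, -2641), -1)) = Mul(Add(15444, -3586587), Pow(Add(4, -1655), -1)) = Mul(-3571143, Pow(-1651, -1)) = Mul(-3571143, Rational(-1, 1651)) = Rational(3571143, 1651)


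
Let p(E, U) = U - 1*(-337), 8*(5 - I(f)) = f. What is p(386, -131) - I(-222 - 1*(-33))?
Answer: 1419/8 ≈ 177.38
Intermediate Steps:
I(f) = 5 - f/8
p(E, U) = 337 + U (p(E, U) = U + 337 = 337 + U)
p(386, -131) - I(-222 - 1*(-33)) = (337 - 131) - (5 - (-222 - 1*(-33))/8) = 206 - (5 - (-222 + 33)/8) = 206 - (5 - ⅛*(-189)) = 206 - (5 + 189/8) = 206 - 1*229/8 = 206 - 229/8 = 1419/8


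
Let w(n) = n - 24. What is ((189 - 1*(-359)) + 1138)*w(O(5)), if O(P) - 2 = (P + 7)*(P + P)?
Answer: 165228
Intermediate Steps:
O(P) = 2 + 2*P*(7 + P) (O(P) = 2 + (P + 7)*(P + P) = 2 + (7 + P)*(2*P) = 2 + 2*P*(7 + P))
w(n) = -24 + n
((189 - 1*(-359)) + 1138)*w(O(5)) = ((189 - 1*(-359)) + 1138)*(-24 + (2 + 2*5² + 14*5)) = ((189 + 359) + 1138)*(-24 + (2 + 2*25 + 70)) = (548 + 1138)*(-24 + (2 + 50 + 70)) = 1686*(-24 + 122) = 1686*98 = 165228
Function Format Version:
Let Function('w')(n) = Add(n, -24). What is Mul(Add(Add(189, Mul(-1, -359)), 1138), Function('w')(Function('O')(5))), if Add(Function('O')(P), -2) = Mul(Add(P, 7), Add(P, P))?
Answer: 165228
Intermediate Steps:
Function('O')(P) = Add(2, Mul(2, P, Add(7, P))) (Function('O')(P) = Add(2, Mul(Add(P, 7), Add(P, P))) = Add(2, Mul(Add(7, P), Mul(2, P))) = Add(2, Mul(2, P, Add(7, P))))
Function('w')(n) = Add(-24, n)
Mul(Add(Add(189, Mul(-1, -359)), 1138), Function('w')(Function('O')(5))) = Mul(Add(Add(189, Mul(-1, -359)), 1138), Add(-24, Add(2, Mul(2, Pow(5, 2)), Mul(14, 5)))) = Mul(Add(Add(189, 359), 1138), Add(-24, Add(2, Mul(2, 25), 70))) = Mul(Add(548, 1138), Add(-24, Add(2, 50, 70))) = Mul(1686, Add(-24, 122)) = Mul(1686, 98) = 165228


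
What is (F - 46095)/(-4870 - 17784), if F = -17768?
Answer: 63863/22654 ≈ 2.8191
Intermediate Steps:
(F - 46095)/(-4870 - 17784) = (-17768 - 46095)/(-4870 - 17784) = -63863/(-22654) = -63863*(-1/22654) = 63863/22654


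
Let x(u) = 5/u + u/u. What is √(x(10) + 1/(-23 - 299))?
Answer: √38801/161 ≈ 1.2235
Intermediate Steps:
x(u) = 1 + 5/u (x(u) = 5/u + 1 = 1 + 5/u)
√(x(10) + 1/(-23 - 299)) = √((5 + 10)/10 + 1/(-23 - 299)) = √((⅒)*15 + 1/(-322)) = √(3/2 - 1/322) = √(241/161) = √38801/161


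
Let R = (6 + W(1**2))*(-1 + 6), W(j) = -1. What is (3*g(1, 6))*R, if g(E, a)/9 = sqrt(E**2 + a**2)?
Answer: 675*sqrt(37) ≈ 4105.9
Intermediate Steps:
g(E, a) = 9*sqrt(E**2 + a**2)
R = 25 (R = (6 - 1)*(-1 + 6) = 5*5 = 25)
(3*g(1, 6))*R = (3*(9*sqrt(1**2 + 6**2)))*25 = (3*(9*sqrt(1 + 36)))*25 = (3*(9*sqrt(37)))*25 = (27*sqrt(37))*25 = 675*sqrt(37)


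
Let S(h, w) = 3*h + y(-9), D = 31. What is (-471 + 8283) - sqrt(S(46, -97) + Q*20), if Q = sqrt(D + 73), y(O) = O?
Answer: 7812 - sqrt(129 + 40*sqrt(26)) ≈ 7793.8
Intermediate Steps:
S(h, w) = -9 + 3*h (S(h, w) = 3*h - 9 = -9 + 3*h)
Q = 2*sqrt(26) (Q = sqrt(31 + 73) = sqrt(104) = 2*sqrt(26) ≈ 10.198)
(-471 + 8283) - sqrt(S(46, -97) + Q*20) = (-471 + 8283) - sqrt((-9 + 3*46) + (2*sqrt(26))*20) = 7812 - sqrt((-9 + 138) + 40*sqrt(26)) = 7812 - sqrt(129 + 40*sqrt(26))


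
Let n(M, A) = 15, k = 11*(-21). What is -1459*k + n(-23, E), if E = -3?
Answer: 337044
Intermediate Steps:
k = -231
-1459*k + n(-23, E) = -1459*(-231) + 15 = 337029 + 15 = 337044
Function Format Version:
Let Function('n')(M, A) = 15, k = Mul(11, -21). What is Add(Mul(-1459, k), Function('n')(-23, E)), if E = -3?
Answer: 337044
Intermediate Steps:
k = -231
Add(Mul(-1459, k), Function('n')(-23, E)) = Add(Mul(-1459, -231), 15) = Add(337029, 15) = 337044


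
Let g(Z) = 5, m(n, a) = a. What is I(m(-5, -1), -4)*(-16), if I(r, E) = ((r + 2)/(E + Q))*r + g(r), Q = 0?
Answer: -84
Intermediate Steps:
I(r, E) = 5 + r*(2 + r)/E (I(r, E) = ((r + 2)/(E + 0))*r + 5 = ((2 + r)/E)*r + 5 = r*(2 + r)/E + 5 = 5 + r*(2 + r)/E)
I(m(-5, -1), -4)*(-16) = (((-1)² + 2*(-1) + 5*(-4))/(-4))*(-16) = -(1 - 2 - 20)/4*(-16) = -¼*(-21)*(-16) = (21/4)*(-16) = -84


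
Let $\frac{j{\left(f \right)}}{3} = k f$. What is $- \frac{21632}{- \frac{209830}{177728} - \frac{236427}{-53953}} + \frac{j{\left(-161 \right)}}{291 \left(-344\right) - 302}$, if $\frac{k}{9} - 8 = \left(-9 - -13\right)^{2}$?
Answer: $- \frac{5205962204030187020}{770584418746399} \approx -6755.9$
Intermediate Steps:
$k = 216$ ($k = 72 + 9 \left(-9 - -13\right)^{2} = 72 + 9 \left(-9 + 13\right)^{2} = 72 + 9 \cdot 4^{2} = 72 + 9 \cdot 16 = 72 + 144 = 216$)
$j{\left(f \right)} = 648 f$ ($j{\left(f \right)} = 3 \cdot 216 f = 648 f$)
$- \frac{21632}{- \frac{209830}{177728} - \frac{236427}{-53953}} + \frac{j{\left(-161 \right)}}{291 \left(-344\right) - 302} = - \frac{21632}{- \frac{209830}{177728} - \frac{236427}{-53953}} + \frac{648 \left(-161\right)}{291 \left(-344\right) - 302} = - \frac{21632}{\left(-209830\right) \frac{1}{177728} - - \frac{236427}{53953}} - \frac{104328}{-100104 - 302} = - \frac{21632}{- \frac{104915}{88864} + \frac{236427}{53953}} - \frac{104328}{-100406} = - \frac{21632}{\frac{15349369933}{4794479392}} - - \frac{52164}{50203} = \left(-21632\right) \frac{4794479392}{15349369933} + \frac{52164}{50203} = - \frac{103714178207744}{15349369933} + \frac{52164}{50203} = - \frac{5205962204030187020}{770584418746399}$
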